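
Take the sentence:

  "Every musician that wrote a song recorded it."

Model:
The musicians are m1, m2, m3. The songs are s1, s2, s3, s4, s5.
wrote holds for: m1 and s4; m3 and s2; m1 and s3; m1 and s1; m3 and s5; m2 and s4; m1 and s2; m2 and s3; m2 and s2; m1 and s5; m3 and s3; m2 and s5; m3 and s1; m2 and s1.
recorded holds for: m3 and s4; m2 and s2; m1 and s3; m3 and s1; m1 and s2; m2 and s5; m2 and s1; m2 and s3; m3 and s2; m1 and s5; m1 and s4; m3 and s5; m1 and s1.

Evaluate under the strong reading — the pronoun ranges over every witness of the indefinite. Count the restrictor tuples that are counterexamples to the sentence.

"it" takes "a song" as antecedent — a donkey pronoun bound across the clause boundary.
Strong reading: for every (m,s) with wrote(m,s), recorded(m,s).
Restrictor pairs: (m1,s1) ✓  (m1,s2) ✓  (m1,s3) ✓  (m1,s4) ✓  (m1,s5) ✓  (m2,s1) ✓  (m2,s2) ✓  (m2,s3) ✓  (m2,s4) ✗  (m2,s5) ✓  (m3,s1) ✓  (m3,s2) ✓  (m3,s3) ✗  (m3,s5) ✓
Counterexamples (restrictor pairs failing the scope): 2.

2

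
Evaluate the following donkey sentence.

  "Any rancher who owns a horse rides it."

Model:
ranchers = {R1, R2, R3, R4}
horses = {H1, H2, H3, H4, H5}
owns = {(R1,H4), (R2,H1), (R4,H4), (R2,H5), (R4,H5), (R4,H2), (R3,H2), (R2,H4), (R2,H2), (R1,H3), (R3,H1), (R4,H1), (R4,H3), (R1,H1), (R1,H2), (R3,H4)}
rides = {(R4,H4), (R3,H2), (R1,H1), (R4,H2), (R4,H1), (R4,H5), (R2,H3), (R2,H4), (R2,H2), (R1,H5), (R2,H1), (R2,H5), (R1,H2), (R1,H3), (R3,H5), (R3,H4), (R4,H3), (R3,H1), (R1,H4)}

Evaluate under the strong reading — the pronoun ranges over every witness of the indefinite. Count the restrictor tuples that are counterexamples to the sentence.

0

"it" takes "a horse" as antecedent — a donkey pronoun bound across the clause boundary.
Strong reading: for every (r,h) with owns(r,h), rides(r,h).
Restrictor pairs: (R1,H1) ✓  (R1,H2) ✓  (R1,H3) ✓  (R1,H4) ✓  (R2,H1) ✓  (R2,H2) ✓  (R2,H4) ✓  (R2,H5) ✓  (R3,H1) ✓  (R3,H2) ✓  (R3,H4) ✓  (R4,H1) ✓  (R4,H2) ✓  (R4,H3) ✓  (R4,H4) ✓  (R4,H5) ✓
Counterexamples (restrictor pairs failing the scope): 0.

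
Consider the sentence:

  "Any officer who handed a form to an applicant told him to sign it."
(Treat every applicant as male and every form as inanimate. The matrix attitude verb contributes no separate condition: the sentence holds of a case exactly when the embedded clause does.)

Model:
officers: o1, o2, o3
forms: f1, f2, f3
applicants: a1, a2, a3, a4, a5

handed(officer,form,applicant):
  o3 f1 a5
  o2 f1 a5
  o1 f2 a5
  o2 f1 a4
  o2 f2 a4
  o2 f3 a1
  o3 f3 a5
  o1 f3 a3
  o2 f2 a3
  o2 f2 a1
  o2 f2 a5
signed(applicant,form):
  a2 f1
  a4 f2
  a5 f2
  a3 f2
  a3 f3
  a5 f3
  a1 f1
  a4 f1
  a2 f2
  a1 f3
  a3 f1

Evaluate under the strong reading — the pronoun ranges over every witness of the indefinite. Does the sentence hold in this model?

"him" takes "an applicant" as antecedent and "it" takes "a form"; both are donkey pronouns co-varying with the restrictor.
Strong reading: for every (o,f,a) with handed(o,f,a), signed(a,f).
Restrictor triples: (o1,f2,a5)→signed(a5,f2) ✓  (o1,f3,a3)→signed(a3,f3) ✓  (o2,f1,a4)→signed(a4,f1) ✓  (o2,f1,a5)→signed(a5,f1) ✗  (o2,f2,a1)→signed(a1,f2) ✗  (o2,f2,a3)→signed(a3,f2) ✓  (o2,f2,a4)→signed(a4,f2) ✓  (o2,f2,a5)→signed(a5,f2) ✓  (o2,f3,a1)→signed(a1,f3) ✓  (o3,f1,a5)→signed(a5,f1) ✗  (o3,f3,a5)→signed(a5,f3) ✓
Counterexample: (o2,f1,a5) — signed(a5,f1) does not hold.

False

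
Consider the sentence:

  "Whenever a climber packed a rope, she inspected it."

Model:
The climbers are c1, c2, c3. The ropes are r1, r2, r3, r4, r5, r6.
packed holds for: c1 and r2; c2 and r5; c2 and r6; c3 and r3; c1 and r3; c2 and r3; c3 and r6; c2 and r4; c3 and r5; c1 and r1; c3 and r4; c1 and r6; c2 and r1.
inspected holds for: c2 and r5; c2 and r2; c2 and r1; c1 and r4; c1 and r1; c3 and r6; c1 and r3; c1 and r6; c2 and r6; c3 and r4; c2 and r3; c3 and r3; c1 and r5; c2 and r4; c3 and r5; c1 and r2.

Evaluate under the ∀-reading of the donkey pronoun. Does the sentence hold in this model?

True

"it" takes "a rope" as antecedent — a donkey pronoun bound across the clause boundary.
Strong reading: for every (c,r) with packed(c,r), inspected(c,r).
Restrictor pairs: (c1,r1) ✓  (c1,r2) ✓  (c1,r3) ✓  (c1,r6) ✓  (c2,r1) ✓  (c2,r3) ✓  (c2,r4) ✓  (c2,r5) ✓  (c2,r6) ✓  (c3,r3) ✓  (c3,r4) ✓  (c3,r5) ✓  (c3,r6) ✓
Every restrictor pair satisfies the scope.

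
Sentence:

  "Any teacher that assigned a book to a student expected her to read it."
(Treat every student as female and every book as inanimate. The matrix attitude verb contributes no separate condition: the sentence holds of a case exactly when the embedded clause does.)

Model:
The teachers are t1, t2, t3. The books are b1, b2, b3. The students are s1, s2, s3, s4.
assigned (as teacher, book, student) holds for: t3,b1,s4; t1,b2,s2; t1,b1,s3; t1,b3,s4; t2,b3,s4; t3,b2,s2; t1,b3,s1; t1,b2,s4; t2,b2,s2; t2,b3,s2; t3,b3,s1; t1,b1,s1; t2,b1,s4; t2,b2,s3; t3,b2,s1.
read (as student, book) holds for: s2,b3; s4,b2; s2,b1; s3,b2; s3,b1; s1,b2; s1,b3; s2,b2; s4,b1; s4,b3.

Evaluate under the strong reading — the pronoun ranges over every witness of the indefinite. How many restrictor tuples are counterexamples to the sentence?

"her" takes "a student" as antecedent and "it" takes "a book"; both are donkey pronouns co-varying with the restrictor.
Strong reading: for every (t,b,s) with assigned(t,b,s), read(s,b).
Restrictor triples: (t1,b1,s1)→read(s1,b1) ✗  (t1,b1,s3)→read(s3,b1) ✓  (t1,b2,s2)→read(s2,b2) ✓  (t1,b2,s4)→read(s4,b2) ✓  (t1,b3,s1)→read(s1,b3) ✓  (t1,b3,s4)→read(s4,b3) ✓  (t2,b1,s4)→read(s4,b1) ✓  (t2,b2,s2)→read(s2,b2) ✓  (t2,b2,s3)→read(s3,b2) ✓  (t2,b3,s2)→read(s2,b3) ✓  (t2,b3,s4)→read(s4,b3) ✓  (t3,b1,s4)→read(s4,b1) ✓  (t3,b2,s1)→read(s1,b2) ✓  (t3,b2,s2)→read(s2,b2) ✓  (t3,b3,s1)→read(s1,b3) ✓
Counterexamples (restrictor triples failing the scope): 1.

1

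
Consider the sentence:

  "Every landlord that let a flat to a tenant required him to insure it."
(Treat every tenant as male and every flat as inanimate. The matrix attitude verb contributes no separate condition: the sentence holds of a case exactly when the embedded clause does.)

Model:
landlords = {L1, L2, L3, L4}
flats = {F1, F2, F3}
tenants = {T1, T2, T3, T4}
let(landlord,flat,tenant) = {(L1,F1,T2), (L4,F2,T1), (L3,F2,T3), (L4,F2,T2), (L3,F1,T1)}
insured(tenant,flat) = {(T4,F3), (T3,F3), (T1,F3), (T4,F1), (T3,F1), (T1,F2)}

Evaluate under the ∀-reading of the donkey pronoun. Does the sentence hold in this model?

False

"him" takes "a tenant" as antecedent and "it" takes "a flat"; both are donkey pronouns co-varying with the restrictor.
Strong reading: for every (l,f,t) with let(l,f,t), insured(t,f).
Restrictor triples: (L1,F1,T2)→insured(T2,F1) ✗  (L3,F1,T1)→insured(T1,F1) ✗  (L3,F2,T3)→insured(T3,F2) ✗  (L4,F2,T1)→insured(T1,F2) ✓  (L4,F2,T2)→insured(T2,F2) ✗
Counterexample: (L1,F1,T2) — insured(T2,F1) does not hold.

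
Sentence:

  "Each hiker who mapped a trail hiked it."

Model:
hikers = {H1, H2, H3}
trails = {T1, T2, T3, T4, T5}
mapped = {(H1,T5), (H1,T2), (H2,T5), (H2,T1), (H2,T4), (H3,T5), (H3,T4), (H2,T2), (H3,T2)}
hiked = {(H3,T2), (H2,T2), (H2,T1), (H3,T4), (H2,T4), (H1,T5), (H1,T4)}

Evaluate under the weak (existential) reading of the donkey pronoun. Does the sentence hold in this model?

"it" takes "a trail" as antecedent — a donkey pronoun bound across the clause boundary.
Weak reading: every hiker h with some mapped-trail has at least one mapped-trail t such that hiked(h,t).
Per hiker: H1:✓  H2:✓  H3:✓
Every hiker in the restrictor has a witness.

True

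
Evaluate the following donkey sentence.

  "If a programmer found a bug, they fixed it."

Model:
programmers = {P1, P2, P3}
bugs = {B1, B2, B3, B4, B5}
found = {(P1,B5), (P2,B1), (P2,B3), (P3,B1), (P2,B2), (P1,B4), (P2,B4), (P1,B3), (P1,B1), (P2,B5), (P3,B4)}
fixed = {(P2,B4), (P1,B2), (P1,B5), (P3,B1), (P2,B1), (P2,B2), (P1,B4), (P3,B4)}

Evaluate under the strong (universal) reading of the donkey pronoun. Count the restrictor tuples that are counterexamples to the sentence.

"it" takes "a bug" as antecedent — a donkey pronoun bound across the clause boundary.
Strong reading: for every (p,b) with found(p,b), fixed(p,b).
Restrictor pairs: (P1,B1) ✗  (P1,B3) ✗  (P1,B4) ✓  (P1,B5) ✓  (P2,B1) ✓  (P2,B2) ✓  (P2,B3) ✗  (P2,B4) ✓  (P2,B5) ✗  (P3,B1) ✓  (P3,B4) ✓
Counterexamples (restrictor pairs failing the scope): 4.

4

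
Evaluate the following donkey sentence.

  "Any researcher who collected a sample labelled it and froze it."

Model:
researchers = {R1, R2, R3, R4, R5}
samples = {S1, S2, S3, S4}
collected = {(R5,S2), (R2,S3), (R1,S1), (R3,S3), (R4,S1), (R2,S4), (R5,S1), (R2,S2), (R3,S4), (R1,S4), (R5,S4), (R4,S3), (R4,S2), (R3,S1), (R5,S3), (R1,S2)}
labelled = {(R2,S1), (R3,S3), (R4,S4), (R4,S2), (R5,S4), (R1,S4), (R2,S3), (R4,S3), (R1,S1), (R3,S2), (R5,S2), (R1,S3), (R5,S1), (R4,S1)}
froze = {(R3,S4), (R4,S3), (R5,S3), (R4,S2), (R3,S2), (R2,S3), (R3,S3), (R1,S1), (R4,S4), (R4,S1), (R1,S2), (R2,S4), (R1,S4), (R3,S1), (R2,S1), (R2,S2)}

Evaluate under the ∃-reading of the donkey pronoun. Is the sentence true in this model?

"it" takes "a sample" as antecedent — a donkey pronoun bound across the clause boundary.
Weak reading: every researcher r with some collected-sample has at least one collected-sample s such that labelled(r,s) ∧ froze(r,s).
Per researcher: R1:✓  R2:✓  R3:✓  R4:✓  R5:✗
R5 has no witness among its collected-samples.

False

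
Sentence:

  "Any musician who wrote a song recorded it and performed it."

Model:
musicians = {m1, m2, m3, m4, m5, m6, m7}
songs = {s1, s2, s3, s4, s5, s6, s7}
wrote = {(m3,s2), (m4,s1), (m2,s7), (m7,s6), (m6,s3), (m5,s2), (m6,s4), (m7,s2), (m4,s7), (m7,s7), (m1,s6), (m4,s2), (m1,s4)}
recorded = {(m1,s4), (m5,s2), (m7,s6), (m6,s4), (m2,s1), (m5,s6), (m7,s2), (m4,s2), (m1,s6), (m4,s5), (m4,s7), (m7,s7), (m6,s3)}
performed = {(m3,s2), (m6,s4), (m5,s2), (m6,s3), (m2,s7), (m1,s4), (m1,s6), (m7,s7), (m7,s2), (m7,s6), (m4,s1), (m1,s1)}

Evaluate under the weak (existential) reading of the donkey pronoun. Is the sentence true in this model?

False

"it" takes "a song" as antecedent — a donkey pronoun bound across the clause boundary.
Weak reading: every musician m with some wrote-song has at least one wrote-song s such that recorded(m,s) ∧ performed(m,s).
Per musician: m1:✓  m2:✗  m3:✗  m4:✗  m5:✓  m6:✓  m7:✓
m2 has no witness among its wrote-songs.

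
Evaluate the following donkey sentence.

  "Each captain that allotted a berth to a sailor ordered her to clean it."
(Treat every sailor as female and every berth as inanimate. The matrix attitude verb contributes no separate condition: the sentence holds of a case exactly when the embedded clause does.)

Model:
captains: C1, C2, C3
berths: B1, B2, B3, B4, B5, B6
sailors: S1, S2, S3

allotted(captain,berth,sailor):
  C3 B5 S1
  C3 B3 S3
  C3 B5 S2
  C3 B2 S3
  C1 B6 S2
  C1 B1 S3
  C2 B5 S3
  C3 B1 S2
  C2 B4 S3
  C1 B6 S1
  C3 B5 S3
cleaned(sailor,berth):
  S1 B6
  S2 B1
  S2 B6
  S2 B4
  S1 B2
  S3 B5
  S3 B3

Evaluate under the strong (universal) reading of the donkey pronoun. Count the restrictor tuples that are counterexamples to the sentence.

5

"her" takes "a sailor" as antecedent and "it" takes "a berth"; both are donkey pronouns co-varying with the restrictor.
Strong reading: for every (c,b,s) with allotted(c,b,s), cleaned(s,b).
Restrictor triples: (C1,B1,S3)→cleaned(S3,B1) ✗  (C1,B6,S1)→cleaned(S1,B6) ✓  (C1,B6,S2)→cleaned(S2,B6) ✓  (C2,B4,S3)→cleaned(S3,B4) ✗  (C2,B5,S3)→cleaned(S3,B5) ✓  (C3,B1,S2)→cleaned(S2,B1) ✓  (C3,B2,S3)→cleaned(S3,B2) ✗  (C3,B3,S3)→cleaned(S3,B3) ✓  (C3,B5,S1)→cleaned(S1,B5) ✗  (C3,B5,S2)→cleaned(S2,B5) ✗  (C3,B5,S3)→cleaned(S3,B5) ✓
Counterexamples (restrictor triples failing the scope): 5.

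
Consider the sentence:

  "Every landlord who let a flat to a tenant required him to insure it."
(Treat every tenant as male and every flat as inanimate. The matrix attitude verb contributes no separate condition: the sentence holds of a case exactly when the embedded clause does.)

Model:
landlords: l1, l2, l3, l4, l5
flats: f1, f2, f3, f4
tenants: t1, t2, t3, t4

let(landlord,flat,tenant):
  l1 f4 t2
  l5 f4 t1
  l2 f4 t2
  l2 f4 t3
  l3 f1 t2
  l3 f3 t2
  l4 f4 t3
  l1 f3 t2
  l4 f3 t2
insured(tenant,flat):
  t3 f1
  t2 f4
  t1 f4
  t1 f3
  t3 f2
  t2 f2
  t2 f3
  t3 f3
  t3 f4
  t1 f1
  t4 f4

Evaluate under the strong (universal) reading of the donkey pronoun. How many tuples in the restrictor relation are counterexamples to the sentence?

"him" takes "a tenant" as antecedent and "it" takes "a flat"; both are donkey pronouns co-varying with the restrictor.
Strong reading: for every (l,f,t) with let(l,f,t), insured(t,f).
Restrictor triples: (l1,f3,t2)→insured(t2,f3) ✓  (l1,f4,t2)→insured(t2,f4) ✓  (l2,f4,t2)→insured(t2,f4) ✓  (l2,f4,t3)→insured(t3,f4) ✓  (l3,f1,t2)→insured(t2,f1) ✗  (l3,f3,t2)→insured(t2,f3) ✓  (l4,f3,t2)→insured(t2,f3) ✓  (l4,f4,t3)→insured(t3,f4) ✓  (l5,f4,t1)→insured(t1,f4) ✓
Counterexamples (restrictor triples failing the scope): 1.

1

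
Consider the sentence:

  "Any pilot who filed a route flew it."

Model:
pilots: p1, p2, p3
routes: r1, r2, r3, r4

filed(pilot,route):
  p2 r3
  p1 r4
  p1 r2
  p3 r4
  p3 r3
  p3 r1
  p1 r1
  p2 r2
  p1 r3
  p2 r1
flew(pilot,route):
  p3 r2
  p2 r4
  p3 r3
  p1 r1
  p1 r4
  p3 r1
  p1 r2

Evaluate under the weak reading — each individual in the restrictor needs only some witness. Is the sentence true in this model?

False

"it" takes "a route" as antecedent — a donkey pronoun bound across the clause boundary.
Weak reading: every pilot p with some filed-route has at least one filed-route r such that flew(p,r).
Per pilot: p1:✓  p2:✗  p3:✓
p2 has no witness among its filed-routes.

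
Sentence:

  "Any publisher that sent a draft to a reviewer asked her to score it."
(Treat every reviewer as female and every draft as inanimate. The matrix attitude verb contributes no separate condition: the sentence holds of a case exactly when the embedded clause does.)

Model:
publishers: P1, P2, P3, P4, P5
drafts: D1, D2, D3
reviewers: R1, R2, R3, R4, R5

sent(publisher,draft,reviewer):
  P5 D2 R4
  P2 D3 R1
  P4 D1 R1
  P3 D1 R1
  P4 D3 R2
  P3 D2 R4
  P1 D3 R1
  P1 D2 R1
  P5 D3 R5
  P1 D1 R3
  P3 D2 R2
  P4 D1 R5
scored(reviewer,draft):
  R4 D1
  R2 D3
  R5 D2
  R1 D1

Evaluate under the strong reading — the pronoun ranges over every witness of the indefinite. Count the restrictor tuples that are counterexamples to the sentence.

"her" takes "a reviewer" as antecedent and "it" takes "a draft"; both are donkey pronouns co-varying with the restrictor.
Strong reading: for every (p,d,r) with sent(p,d,r), scored(r,d).
Restrictor triples: (P1,D1,R3)→scored(R3,D1) ✗  (P1,D2,R1)→scored(R1,D2) ✗  (P1,D3,R1)→scored(R1,D3) ✗  (P2,D3,R1)→scored(R1,D3) ✗  (P3,D1,R1)→scored(R1,D1) ✓  (P3,D2,R2)→scored(R2,D2) ✗  (P3,D2,R4)→scored(R4,D2) ✗  (P4,D1,R1)→scored(R1,D1) ✓  (P4,D1,R5)→scored(R5,D1) ✗  (P4,D3,R2)→scored(R2,D3) ✓  (P5,D2,R4)→scored(R4,D2) ✗  (P5,D3,R5)→scored(R5,D3) ✗
Counterexamples (restrictor triples failing the scope): 9.

9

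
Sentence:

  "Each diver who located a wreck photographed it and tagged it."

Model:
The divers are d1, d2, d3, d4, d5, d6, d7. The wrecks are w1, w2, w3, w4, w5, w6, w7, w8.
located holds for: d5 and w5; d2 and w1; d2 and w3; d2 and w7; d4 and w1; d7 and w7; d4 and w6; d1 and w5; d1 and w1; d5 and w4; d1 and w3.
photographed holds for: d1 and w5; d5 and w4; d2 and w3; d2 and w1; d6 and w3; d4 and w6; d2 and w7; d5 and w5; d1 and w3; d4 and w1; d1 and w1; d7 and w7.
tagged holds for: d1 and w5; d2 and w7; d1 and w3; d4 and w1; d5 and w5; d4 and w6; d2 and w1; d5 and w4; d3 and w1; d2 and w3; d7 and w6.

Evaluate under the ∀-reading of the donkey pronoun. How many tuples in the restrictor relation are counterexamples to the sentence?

2

"it" takes "a wreck" as antecedent — a donkey pronoun bound across the clause boundary.
Strong reading: for every (d,w) with located(d,w), photographed(d,w) ∧ tagged(d,w).
Restrictor pairs: (d1,w1) ✗  (d1,w3) ✓  (d1,w5) ✓  (d2,w1) ✓  (d2,w3) ✓  (d2,w7) ✓  (d4,w1) ✓  (d4,w6) ✓  (d5,w4) ✓  (d5,w5) ✓  (d7,w7) ✗
Counterexamples (restrictor pairs failing the scope): 2.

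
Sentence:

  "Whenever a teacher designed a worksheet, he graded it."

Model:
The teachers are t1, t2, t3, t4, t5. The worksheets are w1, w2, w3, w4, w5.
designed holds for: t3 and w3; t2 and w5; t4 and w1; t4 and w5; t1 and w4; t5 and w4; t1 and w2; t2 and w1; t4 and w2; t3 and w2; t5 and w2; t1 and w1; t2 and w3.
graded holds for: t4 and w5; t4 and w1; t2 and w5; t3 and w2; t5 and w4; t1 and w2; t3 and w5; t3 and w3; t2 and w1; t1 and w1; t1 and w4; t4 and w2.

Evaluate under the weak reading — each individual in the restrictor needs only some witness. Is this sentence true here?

"it" takes "a worksheet" as antecedent — a donkey pronoun bound across the clause boundary.
Weak reading: every teacher t with some designed-worksheet has at least one designed-worksheet w such that graded(t,w).
Per teacher: t1:✓  t2:✓  t3:✓  t4:✓  t5:✓
Every teacher in the restrictor has a witness.

True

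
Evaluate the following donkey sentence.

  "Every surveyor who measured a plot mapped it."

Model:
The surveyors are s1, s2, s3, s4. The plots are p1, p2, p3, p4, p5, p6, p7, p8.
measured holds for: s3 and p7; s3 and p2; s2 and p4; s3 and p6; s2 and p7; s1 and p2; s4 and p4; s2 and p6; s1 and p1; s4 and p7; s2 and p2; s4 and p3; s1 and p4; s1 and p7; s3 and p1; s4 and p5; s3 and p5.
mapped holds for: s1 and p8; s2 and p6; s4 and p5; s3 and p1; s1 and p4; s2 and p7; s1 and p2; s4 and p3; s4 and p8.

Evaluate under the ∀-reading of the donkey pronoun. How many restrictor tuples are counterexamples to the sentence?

"it" takes "a plot" as antecedent — a donkey pronoun bound across the clause boundary.
Strong reading: for every (s,p) with measured(s,p), mapped(s,p).
Restrictor pairs: (s1,p1) ✗  (s1,p2) ✓  (s1,p4) ✓  (s1,p7) ✗  (s2,p2) ✗  (s2,p4) ✗  (s2,p6) ✓  (s2,p7) ✓  (s3,p1) ✓  (s3,p2) ✗  (s3,p5) ✗  (s3,p6) ✗  (s3,p7) ✗  (s4,p3) ✓  (s4,p4) ✗  (s4,p5) ✓  (s4,p7) ✗
Counterexamples (restrictor pairs failing the scope): 10.

10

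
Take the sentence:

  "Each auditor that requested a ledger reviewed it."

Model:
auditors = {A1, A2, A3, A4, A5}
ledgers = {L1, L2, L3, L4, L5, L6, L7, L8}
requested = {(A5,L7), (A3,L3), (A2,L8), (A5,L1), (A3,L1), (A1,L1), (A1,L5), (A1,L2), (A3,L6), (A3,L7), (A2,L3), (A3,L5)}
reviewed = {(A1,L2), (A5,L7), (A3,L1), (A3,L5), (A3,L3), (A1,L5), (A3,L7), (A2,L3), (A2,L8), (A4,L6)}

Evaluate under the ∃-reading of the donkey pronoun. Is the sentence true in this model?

"it" takes "a ledger" as antecedent — a donkey pronoun bound across the clause boundary.
Weak reading: every auditor a with some requested-ledger has at least one requested-ledger l such that reviewed(a,l).
Per auditor: A1:✓  A2:✓  A3:✓  A5:✓
Every auditor in the restrictor has a witness.

True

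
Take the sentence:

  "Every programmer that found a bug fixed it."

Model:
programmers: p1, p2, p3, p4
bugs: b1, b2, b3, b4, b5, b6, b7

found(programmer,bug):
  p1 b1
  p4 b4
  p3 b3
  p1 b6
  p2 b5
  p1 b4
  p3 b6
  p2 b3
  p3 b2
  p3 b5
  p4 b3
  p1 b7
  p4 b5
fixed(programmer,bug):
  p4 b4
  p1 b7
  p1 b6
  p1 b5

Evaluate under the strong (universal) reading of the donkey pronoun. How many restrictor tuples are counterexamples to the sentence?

10

"it" takes "a bug" as antecedent — a donkey pronoun bound across the clause boundary.
Strong reading: for every (p,b) with found(p,b), fixed(p,b).
Restrictor pairs: (p1,b1) ✗  (p1,b4) ✗  (p1,b6) ✓  (p1,b7) ✓  (p2,b3) ✗  (p2,b5) ✗  (p3,b2) ✗  (p3,b3) ✗  (p3,b5) ✗  (p3,b6) ✗  (p4,b3) ✗  (p4,b4) ✓  (p4,b5) ✗
Counterexamples (restrictor pairs failing the scope): 10.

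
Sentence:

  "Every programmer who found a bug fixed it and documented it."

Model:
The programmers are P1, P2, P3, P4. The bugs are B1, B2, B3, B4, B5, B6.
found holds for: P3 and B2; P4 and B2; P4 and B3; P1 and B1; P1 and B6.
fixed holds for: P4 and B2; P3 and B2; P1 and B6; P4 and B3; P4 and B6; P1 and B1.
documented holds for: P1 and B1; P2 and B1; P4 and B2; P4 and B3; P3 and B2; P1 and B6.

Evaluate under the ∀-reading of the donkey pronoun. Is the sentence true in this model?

True

"it" takes "a bug" as antecedent — a donkey pronoun bound across the clause boundary.
Strong reading: for every (p,b) with found(p,b), fixed(p,b) ∧ documented(p,b).
Restrictor pairs: (P1,B1) ✓  (P1,B6) ✓  (P3,B2) ✓  (P4,B2) ✓  (P4,B3) ✓
Every restrictor pair satisfies the scope.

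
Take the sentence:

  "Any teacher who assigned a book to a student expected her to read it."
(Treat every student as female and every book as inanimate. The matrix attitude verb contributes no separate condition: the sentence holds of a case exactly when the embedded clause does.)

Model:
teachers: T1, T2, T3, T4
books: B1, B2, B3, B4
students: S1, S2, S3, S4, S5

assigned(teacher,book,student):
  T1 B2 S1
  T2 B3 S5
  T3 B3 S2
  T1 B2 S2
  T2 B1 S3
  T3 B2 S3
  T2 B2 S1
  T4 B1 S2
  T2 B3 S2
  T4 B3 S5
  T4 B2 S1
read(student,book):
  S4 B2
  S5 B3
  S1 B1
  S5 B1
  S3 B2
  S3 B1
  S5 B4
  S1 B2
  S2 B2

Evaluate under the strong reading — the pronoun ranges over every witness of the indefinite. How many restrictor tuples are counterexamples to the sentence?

"her" takes "a student" as antecedent and "it" takes "a book"; both are donkey pronouns co-varying with the restrictor.
Strong reading: for every (t,b,s) with assigned(t,b,s), read(s,b).
Restrictor triples: (T1,B2,S1)→read(S1,B2) ✓  (T1,B2,S2)→read(S2,B2) ✓  (T2,B1,S3)→read(S3,B1) ✓  (T2,B2,S1)→read(S1,B2) ✓  (T2,B3,S2)→read(S2,B3) ✗  (T2,B3,S5)→read(S5,B3) ✓  (T3,B2,S3)→read(S3,B2) ✓  (T3,B3,S2)→read(S2,B3) ✗  (T4,B1,S2)→read(S2,B1) ✗  (T4,B2,S1)→read(S1,B2) ✓  (T4,B3,S5)→read(S5,B3) ✓
Counterexamples (restrictor triples failing the scope): 3.

3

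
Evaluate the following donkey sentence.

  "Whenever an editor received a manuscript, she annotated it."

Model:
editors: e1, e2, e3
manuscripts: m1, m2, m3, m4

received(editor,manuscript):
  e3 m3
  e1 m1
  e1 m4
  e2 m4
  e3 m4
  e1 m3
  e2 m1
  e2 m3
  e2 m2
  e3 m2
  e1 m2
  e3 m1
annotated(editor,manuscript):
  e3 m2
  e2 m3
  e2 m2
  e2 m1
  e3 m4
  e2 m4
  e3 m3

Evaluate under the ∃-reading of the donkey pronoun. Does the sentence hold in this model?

"it" takes "a manuscript" as antecedent — a donkey pronoun bound across the clause boundary.
Weak reading: every editor e with some received-manuscript has at least one received-manuscript m such that annotated(e,m).
Per editor: e1:✗  e2:✓  e3:✓
e1 has no witness among its received-manuscripts.

False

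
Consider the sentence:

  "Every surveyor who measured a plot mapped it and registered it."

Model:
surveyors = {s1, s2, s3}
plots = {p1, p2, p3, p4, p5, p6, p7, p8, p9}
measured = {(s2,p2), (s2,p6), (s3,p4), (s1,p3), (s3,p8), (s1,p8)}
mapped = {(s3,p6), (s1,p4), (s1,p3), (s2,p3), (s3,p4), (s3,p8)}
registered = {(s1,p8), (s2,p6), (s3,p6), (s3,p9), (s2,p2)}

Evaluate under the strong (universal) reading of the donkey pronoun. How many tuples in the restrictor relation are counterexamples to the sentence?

"it" takes "a plot" as antecedent — a donkey pronoun bound across the clause boundary.
Strong reading: for every (s,p) with measured(s,p), mapped(s,p) ∧ registered(s,p).
Restrictor pairs: (s1,p3) ✗  (s1,p8) ✗  (s2,p2) ✗  (s2,p6) ✗  (s3,p4) ✗  (s3,p8) ✗
Counterexamples (restrictor pairs failing the scope): 6.

6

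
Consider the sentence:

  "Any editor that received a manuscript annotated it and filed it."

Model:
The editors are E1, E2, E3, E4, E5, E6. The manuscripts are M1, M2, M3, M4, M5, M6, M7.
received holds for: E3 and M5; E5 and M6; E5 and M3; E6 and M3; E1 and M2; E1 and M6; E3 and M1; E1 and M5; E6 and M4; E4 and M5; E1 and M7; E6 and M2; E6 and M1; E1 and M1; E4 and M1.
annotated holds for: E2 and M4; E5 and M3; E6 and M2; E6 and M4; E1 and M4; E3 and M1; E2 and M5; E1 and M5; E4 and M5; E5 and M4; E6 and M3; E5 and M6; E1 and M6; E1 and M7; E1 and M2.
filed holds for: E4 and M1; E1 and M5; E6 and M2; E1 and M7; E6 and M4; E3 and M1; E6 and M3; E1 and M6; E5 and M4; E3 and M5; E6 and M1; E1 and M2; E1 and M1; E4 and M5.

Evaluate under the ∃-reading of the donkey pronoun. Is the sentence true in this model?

"it" takes "a manuscript" as antecedent — a donkey pronoun bound across the clause boundary.
Weak reading: every editor e with some received-manuscript has at least one received-manuscript m such that annotated(e,m) ∧ filed(e,m).
Per editor: E1:✓  E3:✓  E4:✓  E5:✗  E6:✓
E5 has no witness among its received-manuscripts.

False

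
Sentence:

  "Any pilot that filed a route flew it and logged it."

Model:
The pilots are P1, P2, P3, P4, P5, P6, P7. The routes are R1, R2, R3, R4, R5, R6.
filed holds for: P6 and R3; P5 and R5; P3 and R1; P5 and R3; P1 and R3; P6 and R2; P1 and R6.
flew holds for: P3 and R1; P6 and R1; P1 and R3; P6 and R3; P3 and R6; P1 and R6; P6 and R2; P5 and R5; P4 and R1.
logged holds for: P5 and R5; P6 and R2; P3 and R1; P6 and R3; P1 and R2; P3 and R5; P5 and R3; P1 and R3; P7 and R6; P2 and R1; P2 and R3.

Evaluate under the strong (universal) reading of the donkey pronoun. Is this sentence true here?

False

"it" takes "a route" as antecedent — a donkey pronoun bound across the clause boundary.
Strong reading: for every (p,r) with filed(p,r), flew(p,r) ∧ logged(p,r).
Restrictor pairs: (P1,R3) ✓  (P1,R6) ✗  (P3,R1) ✓  (P5,R3) ✗  (P5,R5) ✓  (P6,R2) ✓  (P6,R3) ✓
Counterexample: (P1,R6) is in filed but fails the scope.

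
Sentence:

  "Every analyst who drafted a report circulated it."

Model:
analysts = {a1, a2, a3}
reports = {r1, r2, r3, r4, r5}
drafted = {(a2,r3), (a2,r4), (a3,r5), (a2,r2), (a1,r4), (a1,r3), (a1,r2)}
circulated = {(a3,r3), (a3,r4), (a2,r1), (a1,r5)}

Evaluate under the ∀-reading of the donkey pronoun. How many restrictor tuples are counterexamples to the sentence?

"it" takes "a report" as antecedent — a donkey pronoun bound across the clause boundary.
Strong reading: for every (a,r) with drafted(a,r), circulated(a,r).
Restrictor pairs: (a1,r2) ✗  (a1,r3) ✗  (a1,r4) ✗  (a2,r2) ✗  (a2,r3) ✗  (a2,r4) ✗  (a3,r5) ✗
Counterexamples (restrictor pairs failing the scope): 7.

7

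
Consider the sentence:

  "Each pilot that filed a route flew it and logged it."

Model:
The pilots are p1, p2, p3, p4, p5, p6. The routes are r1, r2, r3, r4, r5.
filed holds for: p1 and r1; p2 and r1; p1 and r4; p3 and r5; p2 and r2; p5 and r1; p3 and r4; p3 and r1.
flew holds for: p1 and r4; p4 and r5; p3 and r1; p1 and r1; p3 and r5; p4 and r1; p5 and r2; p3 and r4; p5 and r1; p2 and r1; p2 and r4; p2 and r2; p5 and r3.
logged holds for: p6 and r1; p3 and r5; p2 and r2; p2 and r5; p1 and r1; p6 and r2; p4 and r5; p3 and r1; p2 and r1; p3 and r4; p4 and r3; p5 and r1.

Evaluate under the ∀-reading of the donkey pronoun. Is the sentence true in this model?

"it" takes "a route" as antecedent — a donkey pronoun bound across the clause boundary.
Strong reading: for every (p,r) with filed(p,r), flew(p,r) ∧ logged(p,r).
Restrictor pairs: (p1,r1) ✓  (p1,r4) ✗  (p2,r1) ✓  (p2,r2) ✓  (p3,r1) ✓  (p3,r4) ✓  (p3,r5) ✓  (p5,r1) ✓
Counterexample: (p1,r4) is in filed but fails the scope.

False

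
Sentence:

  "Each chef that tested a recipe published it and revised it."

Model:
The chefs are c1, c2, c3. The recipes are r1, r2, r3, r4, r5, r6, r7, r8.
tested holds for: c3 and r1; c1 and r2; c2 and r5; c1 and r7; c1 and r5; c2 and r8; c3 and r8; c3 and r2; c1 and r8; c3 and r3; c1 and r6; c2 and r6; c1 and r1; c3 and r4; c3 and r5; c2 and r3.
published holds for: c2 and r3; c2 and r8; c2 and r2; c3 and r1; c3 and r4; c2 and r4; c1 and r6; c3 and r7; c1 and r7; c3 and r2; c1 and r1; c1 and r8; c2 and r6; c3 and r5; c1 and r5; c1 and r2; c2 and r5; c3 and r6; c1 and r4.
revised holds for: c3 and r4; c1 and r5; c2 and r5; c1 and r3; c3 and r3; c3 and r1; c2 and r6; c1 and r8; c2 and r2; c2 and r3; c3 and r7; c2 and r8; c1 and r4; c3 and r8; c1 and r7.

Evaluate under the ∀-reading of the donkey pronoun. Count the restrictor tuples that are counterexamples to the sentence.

7

"it" takes "a recipe" as antecedent — a donkey pronoun bound across the clause boundary.
Strong reading: for every (c,r) with tested(c,r), published(c,r) ∧ revised(c,r).
Restrictor pairs: (c1,r1) ✗  (c1,r2) ✗  (c1,r5) ✓  (c1,r6) ✗  (c1,r7) ✓  (c1,r8) ✓  (c2,r3) ✓  (c2,r5) ✓  (c2,r6) ✓  (c2,r8) ✓  (c3,r1) ✓  (c3,r2) ✗  (c3,r3) ✗  (c3,r4) ✓  (c3,r5) ✗  (c3,r8) ✗
Counterexamples (restrictor pairs failing the scope): 7.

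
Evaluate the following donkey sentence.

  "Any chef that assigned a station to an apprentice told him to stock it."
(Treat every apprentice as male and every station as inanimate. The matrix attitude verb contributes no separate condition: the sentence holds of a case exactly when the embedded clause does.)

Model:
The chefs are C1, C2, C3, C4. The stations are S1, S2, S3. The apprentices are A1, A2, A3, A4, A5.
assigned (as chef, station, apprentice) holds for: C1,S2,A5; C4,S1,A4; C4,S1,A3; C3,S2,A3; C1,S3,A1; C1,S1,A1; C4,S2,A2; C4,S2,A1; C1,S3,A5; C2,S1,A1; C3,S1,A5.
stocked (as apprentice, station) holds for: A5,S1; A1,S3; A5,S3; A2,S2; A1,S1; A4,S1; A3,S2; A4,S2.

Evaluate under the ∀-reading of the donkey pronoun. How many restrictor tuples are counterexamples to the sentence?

"him" takes "an apprentice" as antecedent and "it" takes "a station"; both are donkey pronouns co-varying with the restrictor.
Strong reading: for every (c,s,a) with assigned(c,s,a), stocked(a,s).
Restrictor triples: (C1,S1,A1)→stocked(A1,S1) ✓  (C1,S2,A5)→stocked(A5,S2) ✗  (C1,S3,A1)→stocked(A1,S3) ✓  (C1,S3,A5)→stocked(A5,S3) ✓  (C2,S1,A1)→stocked(A1,S1) ✓  (C3,S1,A5)→stocked(A5,S1) ✓  (C3,S2,A3)→stocked(A3,S2) ✓  (C4,S1,A3)→stocked(A3,S1) ✗  (C4,S1,A4)→stocked(A4,S1) ✓  (C4,S2,A1)→stocked(A1,S2) ✗  (C4,S2,A2)→stocked(A2,S2) ✓
Counterexamples (restrictor triples failing the scope): 3.

3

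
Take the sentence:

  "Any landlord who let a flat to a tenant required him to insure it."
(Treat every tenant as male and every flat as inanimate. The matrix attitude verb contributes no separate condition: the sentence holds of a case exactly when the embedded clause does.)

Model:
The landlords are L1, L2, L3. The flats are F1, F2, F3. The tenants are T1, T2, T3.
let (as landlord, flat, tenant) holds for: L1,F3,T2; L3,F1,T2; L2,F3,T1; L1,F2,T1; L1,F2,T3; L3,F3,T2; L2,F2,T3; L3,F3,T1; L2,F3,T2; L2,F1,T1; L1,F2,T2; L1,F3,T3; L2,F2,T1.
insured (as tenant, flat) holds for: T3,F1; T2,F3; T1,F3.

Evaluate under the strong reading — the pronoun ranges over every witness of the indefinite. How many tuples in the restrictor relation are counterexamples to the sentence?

8

"him" takes "a tenant" as antecedent and "it" takes "a flat"; both are donkey pronouns co-varying with the restrictor.
Strong reading: for every (l,f,t) with let(l,f,t), insured(t,f).
Restrictor triples: (L1,F2,T1)→insured(T1,F2) ✗  (L1,F2,T2)→insured(T2,F2) ✗  (L1,F2,T3)→insured(T3,F2) ✗  (L1,F3,T2)→insured(T2,F3) ✓  (L1,F3,T3)→insured(T3,F3) ✗  (L2,F1,T1)→insured(T1,F1) ✗  (L2,F2,T1)→insured(T1,F2) ✗  (L2,F2,T3)→insured(T3,F2) ✗  (L2,F3,T1)→insured(T1,F3) ✓  (L2,F3,T2)→insured(T2,F3) ✓  (L3,F1,T2)→insured(T2,F1) ✗  (L3,F3,T1)→insured(T1,F3) ✓  (L3,F3,T2)→insured(T2,F3) ✓
Counterexamples (restrictor triples failing the scope): 8.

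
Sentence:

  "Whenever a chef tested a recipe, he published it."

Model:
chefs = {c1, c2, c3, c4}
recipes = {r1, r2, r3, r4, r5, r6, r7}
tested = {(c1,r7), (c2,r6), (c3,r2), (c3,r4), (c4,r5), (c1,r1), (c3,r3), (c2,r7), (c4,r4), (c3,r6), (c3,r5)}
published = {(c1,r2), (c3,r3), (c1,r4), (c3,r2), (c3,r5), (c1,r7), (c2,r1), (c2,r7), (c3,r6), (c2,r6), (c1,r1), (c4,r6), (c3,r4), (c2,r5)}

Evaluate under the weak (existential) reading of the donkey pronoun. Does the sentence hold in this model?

"it" takes "a recipe" as antecedent — a donkey pronoun bound across the clause boundary.
Weak reading: every chef c with some tested-recipe has at least one tested-recipe r such that published(c,r).
Per chef: c1:✓  c2:✓  c3:✓  c4:✗
c4 has no witness among its tested-recipes.

False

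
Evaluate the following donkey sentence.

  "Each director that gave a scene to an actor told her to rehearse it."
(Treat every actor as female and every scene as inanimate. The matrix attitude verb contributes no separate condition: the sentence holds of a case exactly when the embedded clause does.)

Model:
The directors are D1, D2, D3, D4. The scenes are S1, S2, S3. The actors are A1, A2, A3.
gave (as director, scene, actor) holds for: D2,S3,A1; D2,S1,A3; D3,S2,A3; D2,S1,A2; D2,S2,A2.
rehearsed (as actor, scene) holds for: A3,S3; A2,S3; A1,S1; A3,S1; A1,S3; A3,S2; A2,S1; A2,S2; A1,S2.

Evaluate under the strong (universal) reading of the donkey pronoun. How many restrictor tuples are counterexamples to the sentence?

0

"her" takes "an actor" as antecedent and "it" takes "a scene"; both are donkey pronouns co-varying with the restrictor.
Strong reading: for every (d,s,a) with gave(d,s,a), rehearsed(a,s).
Restrictor triples: (D2,S1,A2)→rehearsed(A2,S1) ✓  (D2,S1,A3)→rehearsed(A3,S1) ✓  (D2,S2,A2)→rehearsed(A2,S2) ✓  (D2,S3,A1)→rehearsed(A1,S3) ✓  (D3,S2,A3)→rehearsed(A3,S2) ✓
Counterexamples (restrictor triples failing the scope): 0.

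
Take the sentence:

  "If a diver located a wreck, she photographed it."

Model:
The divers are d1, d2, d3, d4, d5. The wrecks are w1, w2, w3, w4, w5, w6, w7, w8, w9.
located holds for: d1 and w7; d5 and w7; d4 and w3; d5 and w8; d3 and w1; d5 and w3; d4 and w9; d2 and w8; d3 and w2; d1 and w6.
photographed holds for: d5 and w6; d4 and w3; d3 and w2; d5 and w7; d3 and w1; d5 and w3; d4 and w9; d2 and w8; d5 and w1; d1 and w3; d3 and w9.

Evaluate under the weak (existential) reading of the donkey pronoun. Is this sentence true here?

"it" takes "a wreck" as antecedent — a donkey pronoun bound across the clause boundary.
Weak reading: every diver d with some located-wreck has at least one located-wreck w such that photographed(d,w).
Per diver: d1:✗  d2:✓  d3:✓  d4:✓  d5:✓
d1 has no witness among its located-wrecks.

False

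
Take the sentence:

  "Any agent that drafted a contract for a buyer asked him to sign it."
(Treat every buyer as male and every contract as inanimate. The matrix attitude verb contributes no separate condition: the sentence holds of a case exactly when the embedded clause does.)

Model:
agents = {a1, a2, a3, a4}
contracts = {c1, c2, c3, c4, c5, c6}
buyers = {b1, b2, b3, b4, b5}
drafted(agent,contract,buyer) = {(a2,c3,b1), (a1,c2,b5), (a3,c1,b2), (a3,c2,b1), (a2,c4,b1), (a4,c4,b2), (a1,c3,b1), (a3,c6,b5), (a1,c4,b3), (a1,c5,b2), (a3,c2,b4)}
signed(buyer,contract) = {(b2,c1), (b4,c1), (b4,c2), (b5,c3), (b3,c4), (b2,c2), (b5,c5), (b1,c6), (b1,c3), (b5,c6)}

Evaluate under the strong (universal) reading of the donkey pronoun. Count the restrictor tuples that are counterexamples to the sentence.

"him" takes "a buyer" as antecedent and "it" takes "a contract"; both are donkey pronouns co-varying with the restrictor.
Strong reading: for every (a,c,b) with drafted(a,c,b), signed(b,c).
Restrictor triples: (a1,c2,b5)→signed(b5,c2) ✗  (a1,c3,b1)→signed(b1,c3) ✓  (a1,c4,b3)→signed(b3,c4) ✓  (a1,c5,b2)→signed(b2,c5) ✗  (a2,c3,b1)→signed(b1,c3) ✓  (a2,c4,b1)→signed(b1,c4) ✗  (a3,c1,b2)→signed(b2,c1) ✓  (a3,c2,b1)→signed(b1,c2) ✗  (a3,c2,b4)→signed(b4,c2) ✓  (a3,c6,b5)→signed(b5,c6) ✓  (a4,c4,b2)→signed(b2,c4) ✗
Counterexamples (restrictor triples failing the scope): 5.

5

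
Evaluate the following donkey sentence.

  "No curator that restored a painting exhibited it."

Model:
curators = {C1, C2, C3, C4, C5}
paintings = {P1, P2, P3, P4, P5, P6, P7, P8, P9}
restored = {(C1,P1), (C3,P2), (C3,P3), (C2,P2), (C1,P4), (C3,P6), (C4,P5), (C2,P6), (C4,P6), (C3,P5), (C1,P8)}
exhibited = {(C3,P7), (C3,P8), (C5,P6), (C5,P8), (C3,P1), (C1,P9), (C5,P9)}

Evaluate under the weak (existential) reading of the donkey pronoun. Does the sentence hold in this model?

"it" takes "a painting" as antecedent — a donkey pronoun bound across the clause boundary.
Truth condition: for no (c,p) with restored(c,p) does exhibited(c,p) hold.
Restrictor pairs — does the scope hold? (C1,P1):fails  (C1,P4):fails  (C1,P8):fails  (C2,P2):fails  (C2,P6):fails  (C3,P2):fails  (C3,P3):fails  (C3,P5):fails  (C3,P6):fails  (C4,P5):fails  (C4,P6):fails
Scope holds for no restrictor pair, so the sentence is true.

True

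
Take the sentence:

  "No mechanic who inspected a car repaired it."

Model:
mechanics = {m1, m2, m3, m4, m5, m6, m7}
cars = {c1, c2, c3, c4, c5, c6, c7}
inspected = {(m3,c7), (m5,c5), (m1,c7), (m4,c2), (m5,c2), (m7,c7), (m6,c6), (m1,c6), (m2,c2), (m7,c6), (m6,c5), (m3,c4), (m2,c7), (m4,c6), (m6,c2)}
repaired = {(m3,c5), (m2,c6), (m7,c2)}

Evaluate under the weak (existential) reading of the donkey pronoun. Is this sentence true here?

True

"it" takes "a car" as antecedent — a donkey pronoun bound across the clause boundary.
Truth condition: for no (m,c) with inspected(m,c) does repaired(m,c) hold.
Restrictor pairs — does the scope hold? (m1,c6):fails  (m1,c7):fails  (m2,c2):fails  (m2,c7):fails  (m3,c4):fails  (m3,c7):fails  (m4,c2):fails  (m4,c6):fails  (m5,c2):fails  (m5,c5):fails  (m6,c2):fails  (m6,c5):fails  (m6,c6):fails  (m7,c6):fails  (m7,c7):fails
Scope holds for no restrictor pair, so the sentence is true.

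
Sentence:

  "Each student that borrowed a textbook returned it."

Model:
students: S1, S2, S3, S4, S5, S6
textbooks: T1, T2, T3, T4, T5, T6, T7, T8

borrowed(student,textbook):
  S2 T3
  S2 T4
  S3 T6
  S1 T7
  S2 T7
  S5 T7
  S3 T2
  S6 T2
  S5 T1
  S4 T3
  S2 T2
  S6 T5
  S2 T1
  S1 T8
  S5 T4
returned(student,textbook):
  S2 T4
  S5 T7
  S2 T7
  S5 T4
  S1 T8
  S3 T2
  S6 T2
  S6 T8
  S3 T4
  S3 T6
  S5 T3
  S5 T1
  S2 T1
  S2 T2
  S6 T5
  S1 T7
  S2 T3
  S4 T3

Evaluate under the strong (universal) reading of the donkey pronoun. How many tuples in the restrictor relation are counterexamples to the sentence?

"it" takes "a textbook" as antecedent — a donkey pronoun bound across the clause boundary.
Strong reading: for every (s,t) with borrowed(s,t), returned(s,t).
Restrictor pairs: (S1,T7) ✓  (S1,T8) ✓  (S2,T1) ✓  (S2,T2) ✓  (S2,T3) ✓  (S2,T4) ✓  (S2,T7) ✓  (S3,T2) ✓  (S3,T6) ✓  (S4,T3) ✓  (S5,T1) ✓  (S5,T4) ✓  (S5,T7) ✓  (S6,T2) ✓  (S6,T5) ✓
Counterexamples (restrictor pairs failing the scope): 0.

0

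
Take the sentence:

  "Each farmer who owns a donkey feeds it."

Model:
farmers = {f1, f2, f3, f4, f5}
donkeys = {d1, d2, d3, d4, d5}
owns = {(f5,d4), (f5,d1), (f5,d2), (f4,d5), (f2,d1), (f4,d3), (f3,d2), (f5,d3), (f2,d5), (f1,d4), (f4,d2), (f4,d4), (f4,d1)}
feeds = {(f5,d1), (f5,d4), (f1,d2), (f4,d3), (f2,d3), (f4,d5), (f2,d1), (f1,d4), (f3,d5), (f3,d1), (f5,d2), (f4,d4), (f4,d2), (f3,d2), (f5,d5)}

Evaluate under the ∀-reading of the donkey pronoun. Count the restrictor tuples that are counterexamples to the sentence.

3

"it" takes "a donkey" as antecedent — a donkey pronoun bound across the clause boundary.
Strong reading: for every (f,d) with owns(f,d), feeds(f,d).
Restrictor pairs: (f1,d4) ✓  (f2,d1) ✓  (f2,d5) ✗  (f3,d2) ✓  (f4,d1) ✗  (f4,d2) ✓  (f4,d3) ✓  (f4,d4) ✓  (f4,d5) ✓  (f5,d1) ✓  (f5,d2) ✓  (f5,d3) ✗  (f5,d4) ✓
Counterexamples (restrictor pairs failing the scope): 3.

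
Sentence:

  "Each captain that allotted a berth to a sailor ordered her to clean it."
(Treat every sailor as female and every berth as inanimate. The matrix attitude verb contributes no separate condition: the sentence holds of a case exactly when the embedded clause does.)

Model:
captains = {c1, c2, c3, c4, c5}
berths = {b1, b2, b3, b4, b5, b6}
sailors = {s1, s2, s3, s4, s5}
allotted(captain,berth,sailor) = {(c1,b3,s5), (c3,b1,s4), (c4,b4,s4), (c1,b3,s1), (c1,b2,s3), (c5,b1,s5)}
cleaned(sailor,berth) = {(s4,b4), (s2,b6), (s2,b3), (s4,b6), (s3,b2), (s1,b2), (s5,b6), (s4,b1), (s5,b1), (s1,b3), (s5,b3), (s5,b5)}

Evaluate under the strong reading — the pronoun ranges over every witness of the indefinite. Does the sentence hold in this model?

True

"her" takes "a sailor" as antecedent and "it" takes "a berth"; both are donkey pronouns co-varying with the restrictor.
Strong reading: for every (c,b,s) with allotted(c,b,s), cleaned(s,b).
Restrictor triples: (c1,b2,s3)→cleaned(s3,b2) ✓  (c1,b3,s1)→cleaned(s1,b3) ✓  (c1,b3,s5)→cleaned(s5,b3) ✓  (c3,b1,s4)→cleaned(s4,b1) ✓  (c4,b4,s4)→cleaned(s4,b4) ✓  (c5,b1,s5)→cleaned(s5,b1) ✓
Every restrictor triple satisfies the scope.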